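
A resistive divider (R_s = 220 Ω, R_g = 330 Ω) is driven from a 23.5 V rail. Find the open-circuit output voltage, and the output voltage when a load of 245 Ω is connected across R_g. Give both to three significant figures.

Unloaded: 14.1 V; loaded: 9.16 V

Open-circuit: V = 23.5 × 330/(220 + 330) = 14.1 V.
With the load, R_g becomes R_g‖R_L = 140.6 Ω, so V = 23.5 × 140.6/360.6 = 9.16 V.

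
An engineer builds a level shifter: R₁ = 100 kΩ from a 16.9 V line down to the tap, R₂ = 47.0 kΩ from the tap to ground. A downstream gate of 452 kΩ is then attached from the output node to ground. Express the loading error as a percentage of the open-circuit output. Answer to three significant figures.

The divider's output (Thévenin) resistance is R₁‖R₂ = 31.97 kΩ.
Fractional drop under load = R_th/(R_th + R_L) = 31.97 / (31.97 + 452) = 0.06606.
So the output falls by 6.61 %.

6.61 %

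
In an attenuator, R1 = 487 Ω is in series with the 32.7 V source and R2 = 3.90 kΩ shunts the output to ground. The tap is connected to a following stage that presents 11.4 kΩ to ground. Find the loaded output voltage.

The load sits in parallel with R2: R2‖R_L = (3900 × 11400) / (3900 + 11400) = 2906 Ω.
V_out = 32.7 × 2906 / (487 + 2906) = 32.7 × 2906/3393 = 28.0 V.
(Unloaded it would have been 29.1 V.)

V_out ≈ 28.0 V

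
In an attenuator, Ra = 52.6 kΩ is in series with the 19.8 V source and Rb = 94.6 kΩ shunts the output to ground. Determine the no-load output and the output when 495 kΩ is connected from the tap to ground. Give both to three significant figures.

Open-circuit: V = 19.8 × 94.6/(52.6 + 94.6) = 12.7 V.
With the load, Rb becomes Rb‖R_L = 79.42 kΩ, so V = 19.8 × 79.42/132.0 = 11.9 V.

Unloaded: 12.7 V; loaded: 11.9 V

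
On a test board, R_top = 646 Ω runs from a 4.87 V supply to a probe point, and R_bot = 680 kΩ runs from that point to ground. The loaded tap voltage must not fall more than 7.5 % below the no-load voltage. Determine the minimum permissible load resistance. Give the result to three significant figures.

Output resistance R_th = R_top‖R_bot = (646 × 680000)/680600 = 645.4 Ω.
The fractional drop is R_th/(R_th + R_L); requiring this ≤ 0.0750 gives R_L ≥ R_th(1/0.0750 − 1) = 645.4 × 12.33 = 7.96 kΩ.

R_L(min) ≈ 7.96 kΩ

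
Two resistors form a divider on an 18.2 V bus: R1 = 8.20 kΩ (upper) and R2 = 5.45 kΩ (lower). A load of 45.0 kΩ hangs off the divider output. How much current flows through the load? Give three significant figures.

I_L ≈ 0.151 mA

R2‖R_L = 4.861 kΩ; V_out = 18.2 × 4.861/13.06 = 6.774 V.
I_L = V_out / R_L = 6.774 / 45.0 kΩ = 0.151 mA.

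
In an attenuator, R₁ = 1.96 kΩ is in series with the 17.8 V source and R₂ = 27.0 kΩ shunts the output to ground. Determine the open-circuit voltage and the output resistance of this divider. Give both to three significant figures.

V_th is the open-circuit tap voltage: 17.8 × 27.0/(1.96 + 27.0) = 16.6 V.
With the supply zeroed, R₁ and R₂ appear in parallel from the tap: R_th = R₁‖R₂ = (1.96 × 27.0)/28.96 = 1.83 kΩ.

V_th = 16.6 V, R_th = 1.83 kΩ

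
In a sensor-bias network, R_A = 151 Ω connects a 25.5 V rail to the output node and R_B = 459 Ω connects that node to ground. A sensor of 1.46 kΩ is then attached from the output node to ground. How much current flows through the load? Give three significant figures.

R_B‖R_L = 349.2 Ω; V_out = 25.5 × 349.2/500.2 = 17.80 V.
I_L = V_out / R_L = 17.80 / 1.46 kΩ = 12.2 mA.

I_L ≈ 12.2 mA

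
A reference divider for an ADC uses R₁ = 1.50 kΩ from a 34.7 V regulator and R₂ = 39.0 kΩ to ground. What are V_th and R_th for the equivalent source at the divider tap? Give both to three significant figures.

V_th = 33.4 V, R_th = 1.44 kΩ

V_th is the open-circuit tap voltage: 34.7 × 39.0/(1.50 + 39.0) = 33.4 V.
With the supply zeroed, R₁ and R₂ appear in parallel from the tap: R_th = R₁‖R₂ = (1.50 × 39.0)/40.50 = 1.44 kΩ.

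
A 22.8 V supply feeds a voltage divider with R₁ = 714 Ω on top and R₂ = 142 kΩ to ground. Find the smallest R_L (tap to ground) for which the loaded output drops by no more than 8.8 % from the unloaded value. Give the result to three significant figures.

R_L(min) ≈ 7.36 kΩ

Output resistance R_th = R₁‖R₂ = (714 × 142000)/142700 = 710.4 Ω.
The fractional drop is R_th/(R_th + R_L); requiring this ≤ 0.0880 gives R_L ≥ R_th(1/0.0880 − 1) = 710.4 × 10.36 = 7.36 kΩ.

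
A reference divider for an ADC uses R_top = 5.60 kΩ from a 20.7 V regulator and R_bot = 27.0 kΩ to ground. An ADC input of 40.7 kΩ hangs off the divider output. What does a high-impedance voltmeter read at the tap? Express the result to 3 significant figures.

V_out ≈ 15.4 V

The load sits in parallel with R_bot: R_bot‖R_L = (27.0 × 40.7) / (27.0 + 40.7) = 16.23 kΩ.
V_out = 20.7 × 16.23 / (5.60 + 16.23) = 20.7 × 16.23/21.83 = 15.4 V.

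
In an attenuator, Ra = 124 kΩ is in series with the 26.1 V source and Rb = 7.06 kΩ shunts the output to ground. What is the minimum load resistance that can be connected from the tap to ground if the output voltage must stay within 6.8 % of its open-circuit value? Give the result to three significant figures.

R_L(min) ≈ 91.6 kΩ

Output resistance R_th = Ra‖Rb = (124 × 7.06)/131.1 = 6.680 kΩ.
The fractional drop is R_th/(R_th + R_L); requiring this ≤ 0.0680 gives R_L ≥ R_th(1/0.0680 − 1) = 6.680 × 13.71 = 91.6 kΩ.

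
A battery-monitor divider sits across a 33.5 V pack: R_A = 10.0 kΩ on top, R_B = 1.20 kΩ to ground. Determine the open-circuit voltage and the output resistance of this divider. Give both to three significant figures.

V_th = 3.59 V, R_th = 1.07 kΩ

V_th is the open-circuit tap voltage: 33.5 × 1.20/(10.0 + 1.20) = 3.59 V.
With the supply zeroed, R_A and R_B appear in parallel from the tap: R_th = R_A‖R_B = (10.0 × 1.20)/11.20 = 1.07 kΩ.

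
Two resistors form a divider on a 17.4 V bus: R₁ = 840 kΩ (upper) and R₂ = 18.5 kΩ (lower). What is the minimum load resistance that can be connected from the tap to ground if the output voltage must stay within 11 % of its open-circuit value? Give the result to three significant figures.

Output resistance R_th = R₁‖R₂ = (840 × 18.5)/858.5 = 18.10 kΩ.
The fractional drop is R_th/(R_th + R_L); requiring this ≤ 0.110 gives R_L ≥ R_th(1/0.110 − 1) = 18.10 × 8.091 = 146 kΩ.

R_L(min) ≈ 146 kΩ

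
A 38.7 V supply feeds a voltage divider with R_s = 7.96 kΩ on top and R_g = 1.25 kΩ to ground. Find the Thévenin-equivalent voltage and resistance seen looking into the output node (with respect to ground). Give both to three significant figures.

V_th is the open-circuit tap voltage: 38.7 × 1.25/(7.96 + 1.25) = 5.25 V.
With the supply zeroed, R_s and R_g appear in parallel from the tap: R_th = R_s‖R_g = (7.96 × 1.25)/9.210 = 1.08 kΩ.

V_th = 5.25 V, R_th = 1.08 kΩ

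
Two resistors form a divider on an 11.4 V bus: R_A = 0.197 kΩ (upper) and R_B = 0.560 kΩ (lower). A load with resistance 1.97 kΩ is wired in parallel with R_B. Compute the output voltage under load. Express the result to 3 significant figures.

V_out ≈ 7.85 V

The load sits in parallel with R_B: R_B‖R_L = (560 × 1970) / (560 + 1970) = 436.0 Ω.
V_out = 11.4 × 436.0 / (197 + 436.0) = 11.4 × 436.0/633.0 = 7.85 V.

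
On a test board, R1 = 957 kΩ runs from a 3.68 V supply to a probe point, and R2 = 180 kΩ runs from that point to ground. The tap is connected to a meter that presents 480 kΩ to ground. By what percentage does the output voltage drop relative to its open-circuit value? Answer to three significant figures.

24.0 %

Unloaded V = 3.68 × 180/1137 = 0.5826 V.
Loaded: R2‖R_L = 130.9 kΩ, giving V = 3.68 × 130.9/1088 = 0.4428 V.
Drop = (0.5826 − 0.4428) / 0.5826 = 24.0 %.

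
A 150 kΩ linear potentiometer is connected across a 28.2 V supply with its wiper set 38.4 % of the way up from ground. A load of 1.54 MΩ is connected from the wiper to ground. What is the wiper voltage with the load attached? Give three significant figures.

V ≈ 10.6 V

The wiper splits the pot into (1−α)R = 92.40 kΩ above and αR = 57.60 kΩ below.
Lower section ‖ load = 55.52 kΩ.
V_wiper = 28.2 × 55.52/(92.40 + 55.52) = 10.6 V.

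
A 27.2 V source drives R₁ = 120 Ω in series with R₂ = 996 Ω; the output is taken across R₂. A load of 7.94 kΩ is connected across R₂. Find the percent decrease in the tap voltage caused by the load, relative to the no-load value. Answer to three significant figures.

The divider's output (Thévenin) resistance is R₁‖R₂ = 107.1 Ω.
Fractional drop under load = R_th/(R_th + R_L) = 107.1 / (107.1 + 7940) = 0.01331.
So the output falls by 1.33 %.

1.33 %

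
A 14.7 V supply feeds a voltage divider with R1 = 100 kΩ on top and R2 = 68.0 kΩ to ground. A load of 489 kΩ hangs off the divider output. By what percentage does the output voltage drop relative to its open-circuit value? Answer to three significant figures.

The divider's output (Thévenin) resistance is R1‖R2 = 40.48 kΩ.
Fractional drop under load = R_th/(R_th + R_L) = 40.48 / (40.48 + 489) = 0.07645.
So the output falls by 7.64 %.

7.64 %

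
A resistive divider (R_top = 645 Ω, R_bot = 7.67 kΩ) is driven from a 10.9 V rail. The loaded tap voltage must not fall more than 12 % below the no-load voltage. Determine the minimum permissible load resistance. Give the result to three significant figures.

R_L(min) ≈ 4.36 kΩ

Output resistance R_th = R_top‖R_bot = (645 × 7670)/8315 = 595.0 Ω.
The fractional drop is R_th/(R_th + R_L); requiring this ≤ 0.120 gives R_L ≥ R_th(1/0.120 − 1) = 595.0 × 7.333 = 4.36 kΩ.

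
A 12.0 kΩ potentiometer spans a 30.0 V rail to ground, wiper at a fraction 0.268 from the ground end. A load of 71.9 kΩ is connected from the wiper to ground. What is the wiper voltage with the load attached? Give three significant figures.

The wiper splits the pot into (1−α)R = 8.784 kΩ above and αR = 3.216 kΩ below.
Lower section ‖ load = 3.078 kΩ.
V_wiper = 30.0 × 3.078/(8.784 + 3.078) = 7.79 V.

V ≈ 7.79 V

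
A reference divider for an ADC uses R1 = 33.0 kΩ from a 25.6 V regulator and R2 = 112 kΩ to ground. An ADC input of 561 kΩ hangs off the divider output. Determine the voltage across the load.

The load sits in parallel with R2: R2‖R_L = (112 × 561) / (112 + 561) = 93.36 kΩ.
V_out = 25.6 × 93.36 / (33.0 + 93.36) = 25.6 × 93.36/126.4 = 18.9 V.

V_out ≈ 18.9 V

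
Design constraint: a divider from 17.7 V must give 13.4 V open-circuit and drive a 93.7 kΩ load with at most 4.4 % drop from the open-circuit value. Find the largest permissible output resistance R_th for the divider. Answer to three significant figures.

Loading drop = R_th/(R_th + R_L) ≤ 0.0440, so R_th ≤ R_L · ε/(1−ε) = 93.7 kΩ × 0.0440/0.9560 = 4.31 kΩ.
(Any R1, R2 with R2/(R1+R2) = 0.757 and R1‖R2 ≤ 4.31 kΩ will meet the spec.)

R_th ≤ 4.31 kΩ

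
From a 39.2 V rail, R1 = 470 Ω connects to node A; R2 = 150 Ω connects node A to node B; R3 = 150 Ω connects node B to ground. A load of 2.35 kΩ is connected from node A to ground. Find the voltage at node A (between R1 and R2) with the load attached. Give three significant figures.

V ≈ 14.2 V

Below node A the series string R2+R3 = 300.0 Ω sits in parallel with the 2350 Ω load: 266.0 Ω.
V_A = 39.2 × 266.0/(470 + 266.0) = 14.2 V.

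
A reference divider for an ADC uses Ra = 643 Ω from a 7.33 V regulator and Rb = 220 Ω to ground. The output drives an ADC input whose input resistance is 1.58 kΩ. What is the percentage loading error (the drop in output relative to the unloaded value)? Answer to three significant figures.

9.40 %

Unloaded V = 7.33 × 220/863.0 = 1.8686 V.
Loaded: Rb‖R_L = 193.1 Ω, giving V = 7.33 × 193.1/836.1 = 1.6930 V.
Drop = (1.8686 − 1.6930) / 1.8686 = 9.40 %.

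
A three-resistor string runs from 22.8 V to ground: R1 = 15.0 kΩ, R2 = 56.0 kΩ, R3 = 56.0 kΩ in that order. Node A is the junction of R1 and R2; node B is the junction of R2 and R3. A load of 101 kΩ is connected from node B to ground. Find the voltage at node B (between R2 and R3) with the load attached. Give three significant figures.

At node B, R3 is in parallel with the load: R3‖R_L = 36.03 kΩ.
Below node A the resistance is R2 + (R3‖R_L) = 92.03 kΩ, so V_A = 22.8 × 92.03/107.0 = 19.60 V.
Then V_B = V_A × (R3‖R_L)/(R2 + R3‖R_L) = 19.60 × 36.03/92.03 = 7.67 V.

V ≈ 7.67 V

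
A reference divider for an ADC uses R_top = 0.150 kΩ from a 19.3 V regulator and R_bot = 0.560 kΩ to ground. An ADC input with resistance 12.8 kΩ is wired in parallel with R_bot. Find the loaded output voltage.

V_out ≈ 15.1 V

The load sits in parallel with R_bot: R_bot‖R_L = (560 × 12800) / (560 + 12800) = 536.5 Ω.
V_out = 19.3 × 536.5 / (150 + 536.5) = 19.3 × 536.5/686.5 = 15.1 V.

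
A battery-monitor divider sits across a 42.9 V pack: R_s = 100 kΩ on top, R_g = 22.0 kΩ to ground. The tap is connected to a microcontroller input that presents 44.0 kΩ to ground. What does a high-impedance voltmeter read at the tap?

The load sits in parallel with R_g: R_g‖R_L = (22.0 × 44.0) / (22.0 + 44.0) = 14.67 kΩ.
V_out = 42.9 × 14.67 / (100 + 14.67) = 42.9 × 14.67/114.7 = 5.49 V.
(Unloaded it would have been 7.74 V.)

V_out ≈ 5.49 V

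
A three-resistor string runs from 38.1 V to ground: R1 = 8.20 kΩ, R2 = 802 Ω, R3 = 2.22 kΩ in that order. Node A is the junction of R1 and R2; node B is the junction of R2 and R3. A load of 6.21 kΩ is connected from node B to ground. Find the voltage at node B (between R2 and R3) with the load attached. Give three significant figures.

V ≈ 5.86 V

At node B, R3 is in parallel with the load: R3‖R_L = 1635 Ω.
Below node A the resistance is R2 + (R3‖R_L) = 2437 Ω, so V_A = 38.1 × 2437/10640 = 8.730 V.
Then V_B = V_A × (R3‖R_L)/(R2 + R3‖R_L) = 8.730 × 1635/2437 = 5.86 V.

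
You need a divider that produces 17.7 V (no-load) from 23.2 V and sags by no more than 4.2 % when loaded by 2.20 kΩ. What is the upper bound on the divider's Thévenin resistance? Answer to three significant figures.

R_th ≤ 96.5 Ω

Loading drop = R_th/(R_th + R_L) ≤ 0.0420, so R_th ≤ R_L · ε/(1−ε) = 2.20 kΩ × 0.0420/0.9580 = 96.5 Ω.
(Any R1, R2 with R2/(R1+R2) = 0.763 and R1‖R2 ≤ 96.5 Ω will meet the spec.)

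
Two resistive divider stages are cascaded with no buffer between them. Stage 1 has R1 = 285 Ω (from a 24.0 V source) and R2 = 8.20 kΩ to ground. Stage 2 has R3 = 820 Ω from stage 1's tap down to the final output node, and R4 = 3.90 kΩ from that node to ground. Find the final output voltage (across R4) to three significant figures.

Stage 2 presents R3+R4 = 4720 Ω as a load on stage 1's tap.
Stage 1's lower leg becomes R2‖(R3+R4) = 2996 Ω, so V_mid = 24.0 × 2996/3281 = 21.92 V.
Stage 2 is itself unloaded: V_out = V_mid × R4/(R3+R4) = 21.92 × 3900/4720 = 18.1 V.

V_out ≈ 18.1 V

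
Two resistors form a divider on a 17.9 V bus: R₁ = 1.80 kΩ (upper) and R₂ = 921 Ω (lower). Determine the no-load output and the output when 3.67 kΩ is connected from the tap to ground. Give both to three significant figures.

Unloaded: 6.06 V; loaded: 5.20 V

Open-circuit: V = 17.9 × 921/(1800 + 921) = 6.06 V.
With the load, R₂ becomes R₂‖R_L = 736.2 Ω, so V = 17.9 × 736.2/2536 = 5.20 V.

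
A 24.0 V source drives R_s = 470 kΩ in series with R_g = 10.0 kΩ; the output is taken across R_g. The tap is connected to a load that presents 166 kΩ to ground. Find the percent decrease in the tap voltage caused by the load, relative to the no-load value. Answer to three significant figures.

5.57 %

The divider's output (Thévenin) resistance is R_s‖R_g = 9.792 kΩ.
Fractional drop under load = R_th/(R_th + R_L) = 9.792 / (9.792 + 166) = 0.05570.
So the output falls by 5.57 %.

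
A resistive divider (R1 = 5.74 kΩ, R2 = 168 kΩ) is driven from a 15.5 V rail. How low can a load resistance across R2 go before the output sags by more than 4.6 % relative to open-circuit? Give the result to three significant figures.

Output resistance R_th = R1‖R2 = (5.74 × 168)/173.7 = 5.550 kΩ.
The fractional drop is R_th/(R_th + R_L); requiring this ≤ 0.0460 gives R_L ≥ R_th(1/0.0460 − 1) = 5.550 × 20.74 = 115 kΩ.

R_L(min) ≈ 115 kΩ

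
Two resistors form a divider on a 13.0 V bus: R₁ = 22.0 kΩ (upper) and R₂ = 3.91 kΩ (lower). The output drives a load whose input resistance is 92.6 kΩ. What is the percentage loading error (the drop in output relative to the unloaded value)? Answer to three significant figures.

3.46 %

The divider's output (Thévenin) resistance is R₁‖R₂ = 3.320 kΩ.
Fractional drop under load = R_th/(R_th + R_L) = 3.320 / (3.320 + 92.6) = 0.03461.
So the output falls by 3.46 %.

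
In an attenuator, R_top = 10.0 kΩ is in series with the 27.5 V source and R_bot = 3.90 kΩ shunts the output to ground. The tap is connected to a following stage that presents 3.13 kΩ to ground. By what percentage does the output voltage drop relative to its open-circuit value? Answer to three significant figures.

Unloaded V = 27.5 × 3.90/13.90 = 7.716 V.
Loaded: R_bot‖R_L = 1.736 kΩ, giving V = 27.5 × 1.736/11.74 = 4.069 V.
Drop = (7.716 − 4.069) / 7.716 = 47.3 %.

47.3 %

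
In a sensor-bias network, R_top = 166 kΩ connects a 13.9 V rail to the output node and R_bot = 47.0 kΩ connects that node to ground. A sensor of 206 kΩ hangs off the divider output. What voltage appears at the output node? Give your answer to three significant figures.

V_out ≈ 2.60 V

The load sits in parallel with R_bot: R_bot‖R_L = (47.0 × 206) / (47.0 + 206) = 38.27 kΩ.
V_out = 13.9 × 38.27 / (166 + 38.27) = 13.9 × 38.27/204.3 = 2.60 V.
(Unloaded it would have been 3.07 V.)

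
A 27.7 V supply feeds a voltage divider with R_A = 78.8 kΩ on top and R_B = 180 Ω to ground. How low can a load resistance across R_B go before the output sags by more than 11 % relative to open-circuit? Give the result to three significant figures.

Output resistance R_th = R_A‖R_B = (78800 × 180)/78980 = 179.6 Ω.
The fractional drop is R_th/(R_th + R_L); requiring this ≤ 0.110 gives R_L ≥ R_th(1/0.110 − 1) = 179.6 × 8.091 = 1.45 kΩ.

R_L(min) ≈ 1.45 kΩ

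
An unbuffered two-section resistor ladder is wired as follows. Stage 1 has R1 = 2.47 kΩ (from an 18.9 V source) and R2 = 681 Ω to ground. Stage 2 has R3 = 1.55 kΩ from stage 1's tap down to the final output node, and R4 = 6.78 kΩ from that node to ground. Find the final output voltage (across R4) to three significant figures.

V_out ≈ 3.12 V

Stage 2 presents R3+R4 = 8330 Ω as a load on stage 1's tap.
Stage 1's lower leg becomes R2‖(R3+R4) = 629.5 Ω, so V_mid = 18.9 × 629.5/3100 = 3.839 V.
Stage 2 is itself unloaded: V_out = V_mid × R4/(R3+R4) = 3.839 × 6780/8330 = 3.12 V.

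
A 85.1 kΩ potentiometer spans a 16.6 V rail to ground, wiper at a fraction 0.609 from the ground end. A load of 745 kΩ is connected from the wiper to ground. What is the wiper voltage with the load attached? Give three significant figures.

The wiper splits the pot into (1−α)R = 33.27 kΩ above and αR = 51.83 kΩ below.
Lower section ‖ load = 48.46 kΩ.
V_wiper = 16.6 × 48.46/(33.27 + 48.46) = 9.84 V.

V ≈ 9.84 V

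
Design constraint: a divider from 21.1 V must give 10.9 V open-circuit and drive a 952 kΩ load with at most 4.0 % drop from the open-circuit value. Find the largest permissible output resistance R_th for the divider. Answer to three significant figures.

Loading drop = R_th/(R_th + R_L) ≤ 0.0400, so R_th ≤ R_L · ε/(1−ε) = 952 kΩ × 0.0400/0.9600 = 39.7 kΩ.
(Any R1, R2 with R2/(R1+R2) = 0.517 and R1‖R2 ≤ 39.7 kΩ will meet the spec.)

R_th ≤ 39.7 kΩ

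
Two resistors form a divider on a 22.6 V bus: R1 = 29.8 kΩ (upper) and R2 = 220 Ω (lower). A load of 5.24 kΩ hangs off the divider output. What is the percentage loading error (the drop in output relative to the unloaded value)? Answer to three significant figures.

4.00 %

The divider's output (Thévenin) resistance is R1‖R2 = 218.4 Ω.
Fractional drop under load = R_th/(R_th + R_L) = 218.4 / (218.4 + 5240) = 0.04001.
So the output falls by 4.00 %.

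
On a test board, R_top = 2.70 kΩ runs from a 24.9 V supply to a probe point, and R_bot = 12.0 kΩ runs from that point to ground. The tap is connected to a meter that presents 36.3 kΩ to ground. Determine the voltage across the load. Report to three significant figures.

V_out ≈ 19.2 V

The load sits in parallel with R_bot: R_bot‖R_L = (12.0 × 36.3) / (12.0 + 36.3) = 9.019 kΩ.
V_out = 24.9 × 9.019 / (2.70 + 9.019) = 24.9 × 9.019/11.72 = 19.2 V.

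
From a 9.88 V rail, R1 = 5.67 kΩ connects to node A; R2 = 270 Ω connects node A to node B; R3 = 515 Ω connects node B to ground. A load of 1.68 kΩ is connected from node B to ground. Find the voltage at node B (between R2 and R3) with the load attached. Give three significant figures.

At node B, R3 is in parallel with the load: R3‖R_L = 394.2 Ω.
Below node A the resistance is R2 + (R3‖R_L) = 664.2 Ω, so V_A = 9.88 × 664.2/6334 = 1.036 V.
Then V_B = V_A × (R3‖R_L)/(R2 + R3‖R_L) = 1.036 × 394.2/664.2 = 0.615 V.

V ≈ 0.615 V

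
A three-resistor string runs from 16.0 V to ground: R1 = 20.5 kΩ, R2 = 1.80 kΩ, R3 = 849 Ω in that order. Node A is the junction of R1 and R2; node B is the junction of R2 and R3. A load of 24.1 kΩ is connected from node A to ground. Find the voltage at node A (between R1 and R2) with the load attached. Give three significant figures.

V ≈ 1.67 V

Below node A the series string R2+R3 = 2649 Ω sits in parallel with the 24100 Ω load: 2387 Ω.
V_A = 16.0 × 2387/(20500 + 2387) = 1.67 V.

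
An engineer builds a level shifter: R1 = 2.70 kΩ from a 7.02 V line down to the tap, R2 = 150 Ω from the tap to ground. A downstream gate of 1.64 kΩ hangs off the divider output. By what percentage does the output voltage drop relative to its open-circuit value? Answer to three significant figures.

The divider's output (Thévenin) resistance is R1‖R2 = 142.1 Ω.
Fractional drop under load = R_th/(R_th + R_L) = 142.1 / (142.1 + 1640) = 0.07974.
So the output falls by 7.97 %.

7.97 %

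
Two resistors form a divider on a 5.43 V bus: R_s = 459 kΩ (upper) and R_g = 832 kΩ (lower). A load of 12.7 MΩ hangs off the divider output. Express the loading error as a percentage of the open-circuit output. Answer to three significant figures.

The divider's output (Thévenin) resistance is R_s‖R_g = 295.8 kΩ.
Fractional drop under load = R_th/(R_th + R_L) = 295.8 / (295.8 + 12700) = 0.02276.
So the output falls by 2.28 %.

2.28 %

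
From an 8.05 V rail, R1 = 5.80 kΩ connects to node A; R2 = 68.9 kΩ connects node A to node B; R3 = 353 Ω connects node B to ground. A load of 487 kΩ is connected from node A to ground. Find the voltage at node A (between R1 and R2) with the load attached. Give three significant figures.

V ≈ 7.35 V

Below node A the series string R2+R3 = 69250 Ω sits in parallel with the 487000 Ω load: 60630 Ω.
V_A = 8.05 × 60630/(5800 + 60630) = 7.35 V.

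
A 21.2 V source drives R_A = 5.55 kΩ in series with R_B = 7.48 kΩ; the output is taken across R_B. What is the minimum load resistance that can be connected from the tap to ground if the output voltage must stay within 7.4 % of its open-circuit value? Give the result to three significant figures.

R_L(min) ≈ 39.9 kΩ

Output resistance R_th = R_A‖R_B = (5.55 × 7.48)/13.03 = 3.186 kΩ.
The fractional drop is R_th/(R_th + R_L); requiring this ≤ 0.0740 gives R_L ≥ R_th(1/0.0740 − 1) = 3.186 × 12.51 = 39.9 kΩ.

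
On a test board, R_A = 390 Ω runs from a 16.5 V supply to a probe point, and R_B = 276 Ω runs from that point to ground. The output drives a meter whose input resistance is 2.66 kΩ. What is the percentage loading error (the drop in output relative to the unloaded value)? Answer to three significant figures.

5.73 %

The divider's output (Thévenin) resistance is R_A‖R_B = 161.6 Ω.
Fractional drop under load = R_th/(R_th + R_L) = 161.6 / (161.6 + 2660) = 0.05728.
So the output falls by 5.73 %.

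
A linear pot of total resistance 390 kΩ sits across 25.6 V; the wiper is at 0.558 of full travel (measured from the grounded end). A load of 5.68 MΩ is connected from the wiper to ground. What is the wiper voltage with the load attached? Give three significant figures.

V ≈ 14.0 V

The wiper splits the pot into (1−α)R = 172.4 kΩ above and αR = 217.6 kΩ below.
Lower section ‖ load = 209.6 kΩ.
V_wiper = 25.6 × 209.6/(172.4 + 209.6) = 14.0 V.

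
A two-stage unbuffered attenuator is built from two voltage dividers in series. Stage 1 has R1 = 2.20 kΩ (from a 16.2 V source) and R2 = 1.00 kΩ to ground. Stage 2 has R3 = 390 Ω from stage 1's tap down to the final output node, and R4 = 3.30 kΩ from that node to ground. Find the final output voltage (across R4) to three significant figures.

Stage 2 presents R3+R4 = 3690 Ω as a load on stage 1's tap.
Stage 1's lower leg becomes R2‖(R3+R4) = 786.8 Ω, so V_mid = 16.2 × 786.8/2987 = 4.267 V.
Stage 2 is itself unloaded: V_out = V_mid × R4/(R3+R4) = 4.267 × 3300/3690 = 3.82 V.

V_out ≈ 3.82 V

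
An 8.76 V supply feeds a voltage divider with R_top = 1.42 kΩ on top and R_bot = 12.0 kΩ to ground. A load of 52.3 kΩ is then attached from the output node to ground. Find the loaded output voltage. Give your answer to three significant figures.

The load sits in parallel with R_bot: R_bot‖R_L = (12.0 × 52.3) / (12.0 + 52.3) = 9.760 kΩ.
V_out = 8.76 × 9.760 / (1.42 + 9.760) = 8.76 × 9.760/11.18 = 7.65 V.

V_out ≈ 7.65 V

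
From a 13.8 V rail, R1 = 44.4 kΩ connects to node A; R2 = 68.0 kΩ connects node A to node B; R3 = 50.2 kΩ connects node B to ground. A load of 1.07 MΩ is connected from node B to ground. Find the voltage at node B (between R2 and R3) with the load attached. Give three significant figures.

At node B, R3 is in parallel with the load: R3‖R_L = 47.95 kΩ.
Below node A the resistance is R2 + (R3‖R_L) = 116.0 kΩ, so V_A = 13.8 × 116.0/160.4 = 9.979 V.
Then V_B = V_A × (R3‖R_L)/(R2 + R3‖R_L) = 9.979 × 47.95/116.0 = 4.13 V.

V ≈ 4.13 V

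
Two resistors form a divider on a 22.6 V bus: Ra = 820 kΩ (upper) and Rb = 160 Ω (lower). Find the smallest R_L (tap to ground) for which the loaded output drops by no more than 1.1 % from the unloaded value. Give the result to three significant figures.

R_L(min) ≈ 14.4 kΩ

Output resistance R_th = Ra‖Rb = (820000 × 160)/820200 = 160.0 Ω.
The fractional drop is R_th/(R_th + R_L); requiring this ≤ 0.0110 gives R_L ≥ R_th(1/0.0110 − 1) = 160.0 × 89.91 = 14.4 kΩ.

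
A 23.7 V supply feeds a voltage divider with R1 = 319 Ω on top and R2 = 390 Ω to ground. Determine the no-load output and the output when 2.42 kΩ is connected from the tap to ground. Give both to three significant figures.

Open-circuit: V = 23.7 × 390/(319 + 390) = 13.0 V.
With the load, R2 becomes R2‖R_L = 335.9 Ω, so V = 23.7 × 335.9/654.9 = 12.2 V.

Unloaded: 13.0 V; loaded: 12.2 V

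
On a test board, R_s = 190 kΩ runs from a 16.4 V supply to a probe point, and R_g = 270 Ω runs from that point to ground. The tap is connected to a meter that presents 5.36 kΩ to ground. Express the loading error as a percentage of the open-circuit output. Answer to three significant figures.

The divider's output (Thévenin) resistance is R_s‖R_g = 269.6 Ω.
Fractional drop under load = R_th/(R_th + R_L) = 269.6 / (269.6 + 5360) = 0.04789.
So the output falls by 4.79 %.

4.79 %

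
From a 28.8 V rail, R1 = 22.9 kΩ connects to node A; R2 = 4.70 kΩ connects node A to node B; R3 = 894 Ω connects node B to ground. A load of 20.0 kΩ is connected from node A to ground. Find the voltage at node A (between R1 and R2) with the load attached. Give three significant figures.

Below node A the series string R2+R3 = 5594 Ω sits in parallel with the 20000 Ω load: 4371 Ω.
V_A = 28.8 × 4371/(22900 + 4371) = 4.62 V.

V ≈ 4.62 V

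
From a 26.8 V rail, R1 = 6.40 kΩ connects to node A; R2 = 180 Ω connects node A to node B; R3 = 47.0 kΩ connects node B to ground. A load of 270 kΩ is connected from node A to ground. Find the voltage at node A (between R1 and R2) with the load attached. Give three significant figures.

Below node A the series string R2+R3 = 47180 Ω sits in parallel with the 270000 Ω load: 40160 Ω.
V_A = 26.8 × 40160/(6400 + 40160) = 23.1 V.

V ≈ 23.1 V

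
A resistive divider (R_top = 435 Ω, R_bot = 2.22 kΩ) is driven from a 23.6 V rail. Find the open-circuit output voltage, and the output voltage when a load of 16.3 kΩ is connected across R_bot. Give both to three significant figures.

Unloaded: 19.7 V; loaded: 19.3 V

Open-circuit: V = 23.6 × 2220/(435 + 2220) = 19.7 V.
With the load, R_bot becomes R_bot‖R_L = 1954 Ω, so V = 23.6 × 1954/2389 = 19.3 V.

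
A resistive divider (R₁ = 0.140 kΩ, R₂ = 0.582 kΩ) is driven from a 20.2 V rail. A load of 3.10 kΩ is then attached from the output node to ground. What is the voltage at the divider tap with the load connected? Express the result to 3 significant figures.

The load sits in parallel with R₂: R₂‖R_L = (582 × 3100) / (582 + 3100) = 490.0 Ω.
V_out = 20.2 × 490.0 / (140 + 490.0) = 20.2 × 490.0/630.0 = 15.7 V.
(Unloaded it would have been 16.3 V.)

V_out ≈ 15.7 V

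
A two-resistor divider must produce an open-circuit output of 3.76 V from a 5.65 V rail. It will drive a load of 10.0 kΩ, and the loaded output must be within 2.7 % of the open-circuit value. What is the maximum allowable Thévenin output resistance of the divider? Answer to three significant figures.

R_th ≤ 277 Ω

Loading drop = R_th/(R_th + R_L) ≤ 0.0270, so R_th ≤ R_L · ε/(1−ε) = 10.0 kΩ × 0.0270/0.9730 = 277 Ω.
(Any R1, R2 with R2/(R1+R2) = 0.665 and R1‖R2 ≤ 277 Ω will meet the spec.)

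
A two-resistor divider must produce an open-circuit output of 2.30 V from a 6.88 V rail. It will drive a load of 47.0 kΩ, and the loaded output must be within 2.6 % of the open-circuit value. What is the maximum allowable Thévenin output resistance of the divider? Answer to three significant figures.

Loading drop = R_th/(R_th + R_L) ≤ 0.0260, so R_th ≤ R_L · ε/(1−ε) = 47.0 kΩ × 0.0260/0.9740 = 1.25 kΩ.
(Any R1, R2 with R2/(R1+R2) = 0.334 and R1‖R2 ≤ 1.25 kΩ will meet the spec.)

R_th ≤ 1.25 kΩ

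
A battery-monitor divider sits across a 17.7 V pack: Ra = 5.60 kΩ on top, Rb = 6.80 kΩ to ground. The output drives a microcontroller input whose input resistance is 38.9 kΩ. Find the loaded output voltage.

V_out ≈ 9.00 V

The load sits in parallel with Rb: Rb‖R_L = (6.80 × 38.9) / (6.80 + 38.9) = 5.788 kΩ.
V_out = 17.7 × 5.788 / (5.60 + 5.788) = 17.7 × 5.788/11.39 = 9.00 V.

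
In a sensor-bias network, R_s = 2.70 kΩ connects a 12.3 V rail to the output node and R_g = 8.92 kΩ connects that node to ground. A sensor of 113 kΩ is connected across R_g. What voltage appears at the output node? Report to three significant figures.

V_out ≈ 9.27 V

The load sits in parallel with R_g: R_g‖R_L = (8.92 × 113) / (8.92 + 113) = 8.267 kΩ.
V_out = 12.3 × 8.267 / (2.70 + 8.267) = 12.3 × 8.267/10.97 = 9.27 V.
(Unloaded it would have been 9.44 V.)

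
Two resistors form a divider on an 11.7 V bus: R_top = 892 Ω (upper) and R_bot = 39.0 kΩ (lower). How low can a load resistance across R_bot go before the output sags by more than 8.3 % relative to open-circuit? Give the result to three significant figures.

Output resistance R_th = R_top‖R_bot = (892 × 39000)/39890 = 872.1 Ω.
The fractional drop is R_th/(R_th + R_L); requiring this ≤ 0.0830 gives R_L ≥ R_th(1/0.0830 − 1) = 872.1 × 11.05 = 9.63 kΩ.

R_L(min) ≈ 9.63 kΩ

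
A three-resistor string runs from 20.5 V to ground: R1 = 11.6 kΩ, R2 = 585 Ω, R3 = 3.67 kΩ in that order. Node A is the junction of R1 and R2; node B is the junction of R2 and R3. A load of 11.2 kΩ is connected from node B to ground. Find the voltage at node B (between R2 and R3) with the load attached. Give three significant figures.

V ≈ 3.79 V

At node B, R3 is in parallel with the load: R3‖R_L = 2764 Ω.
Below node A the resistance is R2 + (R3‖R_L) = 3349 Ω, so V_A = 20.5 × 3349/14950 = 4.593 V.
Then V_B = V_A × (R3‖R_L)/(R2 + R3‖R_L) = 4.593 × 2764/3349 = 3.79 V.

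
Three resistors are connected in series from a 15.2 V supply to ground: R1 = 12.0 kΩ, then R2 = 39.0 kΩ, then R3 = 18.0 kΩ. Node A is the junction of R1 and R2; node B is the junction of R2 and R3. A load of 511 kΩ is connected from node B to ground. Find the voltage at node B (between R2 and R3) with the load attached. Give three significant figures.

At node B, R3 is in parallel with the load: R3‖R_L = 17.39 kΩ.
Below node A the resistance is R2 + (R3‖R_L) = 56.39 kΩ, so V_A = 15.2 × 56.39/68.39 = 12.53 V.
Then V_B = V_A × (R3‖R_L)/(R2 + R3‖R_L) = 12.53 × 17.39/56.39 = 3.86 V.

V ≈ 3.86 V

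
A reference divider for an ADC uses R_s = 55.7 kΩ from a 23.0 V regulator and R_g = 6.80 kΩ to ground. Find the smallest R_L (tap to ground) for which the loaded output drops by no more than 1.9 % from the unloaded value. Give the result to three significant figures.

R_L(min) ≈ 313 kΩ

Output resistance R_th = R_s‖R_g = (55.7 × 6.80)/62.50 = 6.060 kΩ.
The fractional drop is R_th/(R_th + R_L); requiring this ≤ 0.0190 gives R_L ≥ R_th(1/0.0190 − 1) = 6.060 × 51.63 = 313 kΩ.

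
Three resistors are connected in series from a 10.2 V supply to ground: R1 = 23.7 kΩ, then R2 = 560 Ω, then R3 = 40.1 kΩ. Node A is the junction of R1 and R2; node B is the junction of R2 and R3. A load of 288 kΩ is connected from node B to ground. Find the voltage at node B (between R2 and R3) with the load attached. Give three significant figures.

At node B, R3 is in parallel with the load: R3‖R_L = 35200 Ω.
Below node A the resistance is R2 + (R3‖R_L) = 35760 Ω, so V_A = 10.2 × 35760/59460 = 6.134 V.
Then V_B = V_A × (R3‖R_L)/(R2 + R3‖R_L) = 6.134 × 35200/35760 = 6.04 V.

V ≈ 6.04 V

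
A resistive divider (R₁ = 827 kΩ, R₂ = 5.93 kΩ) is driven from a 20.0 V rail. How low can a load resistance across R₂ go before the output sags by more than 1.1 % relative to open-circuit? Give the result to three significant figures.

R_L(min) ≈ 529 kΩ

Output resistance R_th = R₁‖R₂ = (827 × 5.93)/832.9 = 5.888 kΩ.
The fractional drop is R_th/(R_th + R_L); requiring this ≤ 0.0110 gives R_L ≥ R_th(1/0.0110 − 1) = 5.888 × 89.91 = 529 kΩ.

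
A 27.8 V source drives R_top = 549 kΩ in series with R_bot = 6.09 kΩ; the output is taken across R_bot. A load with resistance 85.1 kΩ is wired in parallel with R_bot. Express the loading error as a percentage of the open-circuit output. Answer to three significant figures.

6.61 %

The divider's output (Thévenin) resistance is R_top‖R_bot = 6.023 kΩ.
Fractional drop under load = R_th/(R_th + R_L) = 6.023 / (6.023 + 85.1) = 0.06610.
So the output falls by 6.61 %.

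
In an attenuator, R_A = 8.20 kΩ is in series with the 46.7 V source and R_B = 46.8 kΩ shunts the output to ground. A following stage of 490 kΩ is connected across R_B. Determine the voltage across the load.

V_out ≈ 39.2 V

The load sits in parallel with R_B: R_B‖R_L = (46.8 × 490) / (46.8 + 490) = 42.72 kΩ.
V_out = 46.7 × 42.72 / (8.20 + 42.72) = 46.7 × 42.72/50.92 = 39.2 V.
(Unloaded it would have been 39.7 V.)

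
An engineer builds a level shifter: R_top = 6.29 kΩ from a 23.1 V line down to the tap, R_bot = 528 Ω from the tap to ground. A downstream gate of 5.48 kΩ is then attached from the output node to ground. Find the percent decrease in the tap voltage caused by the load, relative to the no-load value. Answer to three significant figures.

8.16 %

The divider's output (Thévenin) resistance is R_top‖R_bot = 487.1 Ω.
Fractional drop under load = R_th/(R_th + R_L) = 487.1 / (487.1 + 5480) = 0.08163.
So the output falls by 8.16 %.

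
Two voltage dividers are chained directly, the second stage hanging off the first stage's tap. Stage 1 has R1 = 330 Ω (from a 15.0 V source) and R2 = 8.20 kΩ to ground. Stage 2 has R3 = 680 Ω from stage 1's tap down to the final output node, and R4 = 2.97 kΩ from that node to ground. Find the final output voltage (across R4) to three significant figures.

Stage 2 presents R3+R4 = 3650 Ω as a load on stage 1's tap.
Stage 1's lower leg becomes R2‖(R3+R4) = 2526 Ω, so V_mid = 15.0 × 2526/2856 = 13.27 V.
Stage 2 is itself unloaded: V_out = V_mid × R4/(R3+R4) = 13.27 × 2970/3650 = 10.8 V.

V_out ≈ 10.8 V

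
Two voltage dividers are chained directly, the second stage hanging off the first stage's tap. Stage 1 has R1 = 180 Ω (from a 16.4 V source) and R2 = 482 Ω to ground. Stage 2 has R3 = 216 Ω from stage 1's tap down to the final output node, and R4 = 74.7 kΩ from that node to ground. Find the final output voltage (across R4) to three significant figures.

Stage 2 presents R3+R4 = 74920 Ω as a load on stage 1's tap.
Stage 1's lower leg becomes R2‖(R3+R4) = 478.9 Ω, so V_mid = 16.4 × 478.9/658.9 = 11.92 V.
Stage 2 is itself unloaded: V_out = V_mid × R4/(R3+R4) = 11.92 × 74700/74920 = 11.9 V.

V_out ≈ 11.9 V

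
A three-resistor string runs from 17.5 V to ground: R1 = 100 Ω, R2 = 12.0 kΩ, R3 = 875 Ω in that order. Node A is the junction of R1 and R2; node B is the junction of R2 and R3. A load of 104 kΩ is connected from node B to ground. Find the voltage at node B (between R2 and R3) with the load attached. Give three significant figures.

V ≈ 1.17 V

At node B, R3 is in parallel with the load: R3‖R_L = 867.7 Ω.
Below node A the resistance is R2 + (R3‖R_L) = 12870 Ω, so V_A = 17.5 × 12870/12970 = 17.37 V.
Then V_B = V_A × (R3‖R_L)/(R2 + R3‖R_L) = 17.37 × 867.7/12870 = 1.17 V.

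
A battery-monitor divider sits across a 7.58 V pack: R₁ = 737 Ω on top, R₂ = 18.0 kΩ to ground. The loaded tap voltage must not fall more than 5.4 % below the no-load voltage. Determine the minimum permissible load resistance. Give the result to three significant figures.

R_L(min) ≈ 12.4 kΩ

Output resistance R_th = R₁‖R₂ = (737 × 18000)/18740 = 708.0 Ω.
The fractional drop is R_th/(R_th + R_L); requiring this ≤ 0.0540 gives R_L ≥ R_th(1/0.0540 − 1) = 708.0 × 17.52 = 12.4 kΩ.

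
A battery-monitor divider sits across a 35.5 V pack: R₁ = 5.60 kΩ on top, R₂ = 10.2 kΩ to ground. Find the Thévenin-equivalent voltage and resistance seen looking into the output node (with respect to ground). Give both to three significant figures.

V_th is the open-circuit tap voltage: 35.5 × 10.2/(5.60 + 10.2) = 22.9 V.
With the supply zeroed, R₁ and R₂ appear in parallel from the tap: R_th = R₁‖R₂ = (5.60 × 10.2)/15.80 = 3.62 kΩ.

V_th = 22.9 V, R_th = 3.62 kΩ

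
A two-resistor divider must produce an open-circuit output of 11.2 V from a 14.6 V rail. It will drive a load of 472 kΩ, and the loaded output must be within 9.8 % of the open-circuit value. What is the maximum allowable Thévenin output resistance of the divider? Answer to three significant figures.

Loading drop = R_th/(R_th + R_L) ≤ 0.0980, so R_th ≤ R_L · ε/(1−ε) = 472 kΩ × 0.0980/0.9020 = 51.3 kΩ.
(Any R1, R2 with R2/(R1+R2) = 0.767 and R1‖R2 ≤ 51.3 kΩ will meet the spec.)

R_th ≤ 51.3 kΩ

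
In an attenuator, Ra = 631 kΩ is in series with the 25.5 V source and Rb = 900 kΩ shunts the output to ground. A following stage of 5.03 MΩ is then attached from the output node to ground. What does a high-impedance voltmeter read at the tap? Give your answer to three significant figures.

V_out ≈ 14.0 V

The load sits in parallel with Rb: Rb‖R_L = (900 × 5030) / (900 + 5030) = 763.4 kΩ.
V_out = 25.5 × 763.4 / (631 + 763.4) = 25.5 × 763.4/1394 = 14.0 V.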